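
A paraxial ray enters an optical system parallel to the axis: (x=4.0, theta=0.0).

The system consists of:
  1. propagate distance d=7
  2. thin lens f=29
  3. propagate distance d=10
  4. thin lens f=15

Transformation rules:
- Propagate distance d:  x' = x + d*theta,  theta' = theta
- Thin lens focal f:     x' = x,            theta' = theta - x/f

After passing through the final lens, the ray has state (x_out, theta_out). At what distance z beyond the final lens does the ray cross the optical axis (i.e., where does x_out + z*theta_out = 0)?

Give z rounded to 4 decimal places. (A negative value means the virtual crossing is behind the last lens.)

Initial: x=4.0000 theta=0.0000
After 1 (propagate distance d=7): x=4.0000 theta=0.0000
After 2 (thin lens f=29): x=4.0000 theta=-4/29 (≈-0.1379)
After 3 (propagate distance d=10): x=76/29 (≈2.6207) theta=-4/29 (≈-0.1379)
After 4 (thin lens f=15): x=76/29 (≈2.6207) theta=-136/435 (≈-0.3126)
z_focus = -x_out/theta_out = -(76/29)/(-136/435) = 285/34 ≈ 8.3824
Rounded to 4 decimal places: z = 8.3824

Answer: 8.3824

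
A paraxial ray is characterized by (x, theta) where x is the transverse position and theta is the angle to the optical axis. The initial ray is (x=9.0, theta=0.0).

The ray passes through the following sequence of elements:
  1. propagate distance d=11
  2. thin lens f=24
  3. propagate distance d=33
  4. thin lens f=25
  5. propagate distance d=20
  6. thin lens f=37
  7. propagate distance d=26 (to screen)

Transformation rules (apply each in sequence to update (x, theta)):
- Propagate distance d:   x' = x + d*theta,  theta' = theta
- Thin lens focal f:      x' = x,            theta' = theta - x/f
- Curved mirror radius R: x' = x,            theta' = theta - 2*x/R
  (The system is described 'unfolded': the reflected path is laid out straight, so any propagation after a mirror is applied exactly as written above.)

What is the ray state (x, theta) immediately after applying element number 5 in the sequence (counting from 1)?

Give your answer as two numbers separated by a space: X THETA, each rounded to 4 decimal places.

Initial: x=9.0000 theta=0.0000
After 1 (propagate distance d=11): x=9.0000 theta=0.0000
After 2 (thin lens f=24): x=9.0000 theta=-0.3750
After 3 (propagate distance d=33): x=-3.3750 theta=-0.3750
After 4 (thin lens f=25): x=-3.3750 theta=-0.2400
After 5 (propagate distance d=20): x=-8.1750 theta=-0.2400
Rounded to 4 decimal places: x = -8.1750, theta = -0.2400

Answer: -8.1750 -0.2400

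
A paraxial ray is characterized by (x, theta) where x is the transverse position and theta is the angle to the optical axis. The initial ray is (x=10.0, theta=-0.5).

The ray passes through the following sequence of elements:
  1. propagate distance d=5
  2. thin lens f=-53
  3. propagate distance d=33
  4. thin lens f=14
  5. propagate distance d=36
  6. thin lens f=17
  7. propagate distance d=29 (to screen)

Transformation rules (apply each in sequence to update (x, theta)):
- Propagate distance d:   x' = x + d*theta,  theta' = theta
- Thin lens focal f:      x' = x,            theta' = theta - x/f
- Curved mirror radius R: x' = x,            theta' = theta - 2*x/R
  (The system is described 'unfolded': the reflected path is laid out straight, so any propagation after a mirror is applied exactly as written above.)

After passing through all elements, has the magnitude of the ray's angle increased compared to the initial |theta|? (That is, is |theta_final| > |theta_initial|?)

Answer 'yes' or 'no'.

Initial: x=10.0000 theta=-0.5000
After 1 (propagate distance d=5): x=7.5000 theta=-0.5000
After 2 (thin lens f=-53): x=7.5000 theta=-19/53 (≈-0.3585)
After 3 (propagate distance d=33): x=-459/106 (≈-4.3302) theta=-19/53 (≈-0.3585)
After 4 (thin lens f=14): x=-459/106 (≈-4.3302) theta=-73/1484 (≈-0.0492)
After 5 (propagate distance d=36): x=-4527/742 (≈-6.1011) theta=-73/1484 (≈-0.0492)
After 6 (thin lens f=17): x=-4527/742 (≈-6.1011) theta=7813/25228 (≈0.3097)
After 7 (propagate distance d=29 (to screen)): x=72659/25228 (≈2.8801) theta=7813/25228 (≈0.3097)
|theta_initial|=0.5000 |theta_final|=7813/25228 (≈0.3097) -> not increased

Answer: no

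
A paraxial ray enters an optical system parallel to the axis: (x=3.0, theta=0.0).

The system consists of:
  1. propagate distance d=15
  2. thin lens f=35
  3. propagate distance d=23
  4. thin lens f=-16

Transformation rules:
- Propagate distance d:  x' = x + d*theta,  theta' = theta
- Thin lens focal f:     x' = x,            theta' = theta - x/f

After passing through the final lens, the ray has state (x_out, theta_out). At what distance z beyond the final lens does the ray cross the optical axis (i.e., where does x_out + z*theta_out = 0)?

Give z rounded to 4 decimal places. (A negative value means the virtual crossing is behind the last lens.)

Initial: x=3.0000 theta=0.0000
After 1 (propagate distance d=15): x=3.0000 theta=0.0000
After 2 (thin lens f=35): x=3.0000 theta=-3/35 (≈-0.0857)
After 3 (propagate distance d=23): x=36/35 (≈1.0286) theta=-3/35 (≈-0.0857)
After 4 (thin lens f=-16): x=36/35 (≈1.0286) theta=-3/140 (≈-0.0214)
z_focus = -x_out/theta_out = -(36/35)/(-3/140) = 48.0000
Rounded to 4 decimal places: z = 48.0000

Answer: 48.0000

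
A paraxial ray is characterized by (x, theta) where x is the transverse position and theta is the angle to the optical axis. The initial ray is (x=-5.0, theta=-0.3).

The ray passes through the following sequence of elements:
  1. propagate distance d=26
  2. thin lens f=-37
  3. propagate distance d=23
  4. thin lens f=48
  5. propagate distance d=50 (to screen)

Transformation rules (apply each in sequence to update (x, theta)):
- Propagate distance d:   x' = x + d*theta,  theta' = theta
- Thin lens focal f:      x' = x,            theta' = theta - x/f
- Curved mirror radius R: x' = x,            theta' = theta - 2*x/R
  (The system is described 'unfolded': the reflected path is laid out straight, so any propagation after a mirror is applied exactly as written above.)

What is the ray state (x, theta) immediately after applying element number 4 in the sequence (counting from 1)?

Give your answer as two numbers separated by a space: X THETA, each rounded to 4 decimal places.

Initial: x=-5.0000 theta=-0.3000
After 1 (propagate distance d=26): x=-12.8000 theta=-0.3000
After 2 (thin lens f=-37): x=-12.8000 theta=-239/370 (≈-0.6459)
After 3 (propagate distance d=23): x=-10233/370 (≈-27.6568) theta=-239/370 (≈-0.6459)
After 4 (thin lens f=48): x=-10233/370 (≈-27.6568) theta=-413/5920 (≈-0.0698)
Rounded to 4 decimal places: x = -27.6568, theta = -0.0698

Answer: -27.6568 -0.0698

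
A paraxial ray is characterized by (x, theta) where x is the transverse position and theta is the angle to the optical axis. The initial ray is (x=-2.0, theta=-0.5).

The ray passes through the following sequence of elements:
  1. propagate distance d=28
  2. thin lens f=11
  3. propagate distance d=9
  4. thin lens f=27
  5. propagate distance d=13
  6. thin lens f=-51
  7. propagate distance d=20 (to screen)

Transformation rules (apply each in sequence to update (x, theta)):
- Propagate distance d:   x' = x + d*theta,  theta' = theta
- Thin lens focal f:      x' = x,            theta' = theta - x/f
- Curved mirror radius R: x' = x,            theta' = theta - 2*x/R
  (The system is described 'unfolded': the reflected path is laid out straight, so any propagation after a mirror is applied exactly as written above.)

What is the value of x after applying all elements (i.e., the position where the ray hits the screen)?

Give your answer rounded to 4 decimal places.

Initial: x=-2.0000 theta=-0.5000
After 1 (propagate distance d=28): x=-16.0000 theta=-0.5000
After 2 (thin lens f=11): x=-16.0000 theta=21/22 (≈0.9545)
After 3 (propagate distance d=9): x=-163/22 (≈-7.4091) theta=21/22 (≈0.9545)
After 4 (thin lens f=27): x=-163/22 (≈-7.4091) theta=365/297 (≈1.2290)
After 5 (propagate distance d=13): x=5089/594 (≈8.5673) theta=365/297 (≈1.2290)
After 6 (thin lens f=-51): x=5089/594 (≈8.5673) theta=42319/30294 (≈1.3969)
After 7 (propagate distance d=20 (to screen)): x=1105919/30294 (≈36.5062) theta=42319/30294 (≈1.3969)
Rounded to 4 decimal places: x = 36.5062

Answer: 36.5062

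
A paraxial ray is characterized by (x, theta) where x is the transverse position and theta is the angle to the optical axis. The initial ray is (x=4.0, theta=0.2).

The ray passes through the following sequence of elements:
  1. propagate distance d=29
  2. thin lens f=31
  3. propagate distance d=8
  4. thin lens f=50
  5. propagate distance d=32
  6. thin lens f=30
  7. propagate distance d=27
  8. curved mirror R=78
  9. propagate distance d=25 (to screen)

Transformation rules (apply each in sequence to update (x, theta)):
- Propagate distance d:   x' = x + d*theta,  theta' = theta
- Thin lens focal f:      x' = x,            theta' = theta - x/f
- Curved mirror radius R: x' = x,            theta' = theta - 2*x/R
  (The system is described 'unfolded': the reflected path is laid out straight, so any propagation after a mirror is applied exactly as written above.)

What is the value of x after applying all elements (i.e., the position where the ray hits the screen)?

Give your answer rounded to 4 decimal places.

Initial: x=4.0000 theta=0.2000
After 1 (propagate distance d=29): x=9.8000 theta=0.2000
After 2 (thin lens f=31): x=9.8000 theta=-18/155 (≈-0.1161)
After 3 (propagate distance d=8): x=275/31 (≈8.8710) theta=-18/155 (≈-0.1161)
After 4 (thin lens f=50): x=275/31 (≈8.8710) theta=-91/310 (≈-0.2935)
After 5 (propagate distance d=32): x=-81/155 (≈-0.5226) theta=-91/310 (≈-0.2935)
After 6 (thin lens f=30): x=-81/155 (≈-0.5226) theta=-214/775 (≈-0.2761)
After 7 (propagate distance d=27): x=-6183/775 (≈-7.9781) theta=-214/775 (≈-0.2761)
After 8 (curved mirror R=78): x=-6183/775 (≈-7.9781) theta=-721/10075 (≈-0.0716)
After 9 (propagate distance d=25 (to screen)): x=-98404/10075 (≈-9.7671) theta=-721/10075 (≈-0.0716)
Rounded to 4 decimal places: x = -9.7671

Answer: -9.7671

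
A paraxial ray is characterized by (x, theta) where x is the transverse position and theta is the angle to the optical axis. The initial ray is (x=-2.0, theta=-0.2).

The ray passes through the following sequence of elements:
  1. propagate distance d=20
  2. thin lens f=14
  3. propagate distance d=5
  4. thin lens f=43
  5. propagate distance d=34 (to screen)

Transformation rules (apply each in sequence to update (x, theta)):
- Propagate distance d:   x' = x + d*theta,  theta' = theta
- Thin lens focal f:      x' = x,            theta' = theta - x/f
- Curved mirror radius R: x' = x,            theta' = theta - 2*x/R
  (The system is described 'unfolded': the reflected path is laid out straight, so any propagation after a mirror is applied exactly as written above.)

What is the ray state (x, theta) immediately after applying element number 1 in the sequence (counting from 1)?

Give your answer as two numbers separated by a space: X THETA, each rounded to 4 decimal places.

Answer: -6.0000 -0.2000

Derivation:
Initial: x=-2.0000 theta=-0.2000
After 1 (propagate distance d=20): x=-6.0000 theta=-0.2000
Rounded to 4 decimal places: x = -6.0000, theta = -0.2000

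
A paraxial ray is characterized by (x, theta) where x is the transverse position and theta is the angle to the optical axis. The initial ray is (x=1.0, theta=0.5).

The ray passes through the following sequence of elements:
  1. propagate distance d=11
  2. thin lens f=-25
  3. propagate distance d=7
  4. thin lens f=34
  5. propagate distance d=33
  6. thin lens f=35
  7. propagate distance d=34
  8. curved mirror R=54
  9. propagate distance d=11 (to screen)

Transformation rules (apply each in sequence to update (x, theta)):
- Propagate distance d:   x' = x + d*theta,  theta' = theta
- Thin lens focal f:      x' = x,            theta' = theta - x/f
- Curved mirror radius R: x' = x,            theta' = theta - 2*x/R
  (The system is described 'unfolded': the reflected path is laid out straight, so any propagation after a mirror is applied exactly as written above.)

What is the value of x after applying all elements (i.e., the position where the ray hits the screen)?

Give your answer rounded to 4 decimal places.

Initial: x=1.0000 theta=0.5000
After 1 (propagate distance d=11): x=6.5000 theta=0.5000
After 2 (thin lens f=-25): x=6.5000 theta=0.7600
After 3 (propagate distance d=7): x=11.8200 theta=0.7600
After 4 (thin lens f=34): x=11.8200 theta=701/1700 (≈0.4124)
After 5 (propagate distance d=33): x=43227/1700 (≈25.4276) theta=701/1700 (≈0.4124)
After 6 (thin lens f=35): x=43227/1700 (≈25.4276) theta=-4673/14875 (≈-0.3142)
After 7 (propagate distance d=34): x=877417/59500 (≈14.7465) theta=-4673/14875 (≈-0.3142)
After 8 (curved mirror R=54): x=877417/59500 (≈14.7465) theta=-197443/229500 (≈-0.8603)
After 9 (propagate distance d=11 (to screen)): x=124811/23625 (≈5.2830) theta=-197443/229500 (≈-0.8603)
Rounded to 4 decimal places: x = 5.2830

Answer: 5.2830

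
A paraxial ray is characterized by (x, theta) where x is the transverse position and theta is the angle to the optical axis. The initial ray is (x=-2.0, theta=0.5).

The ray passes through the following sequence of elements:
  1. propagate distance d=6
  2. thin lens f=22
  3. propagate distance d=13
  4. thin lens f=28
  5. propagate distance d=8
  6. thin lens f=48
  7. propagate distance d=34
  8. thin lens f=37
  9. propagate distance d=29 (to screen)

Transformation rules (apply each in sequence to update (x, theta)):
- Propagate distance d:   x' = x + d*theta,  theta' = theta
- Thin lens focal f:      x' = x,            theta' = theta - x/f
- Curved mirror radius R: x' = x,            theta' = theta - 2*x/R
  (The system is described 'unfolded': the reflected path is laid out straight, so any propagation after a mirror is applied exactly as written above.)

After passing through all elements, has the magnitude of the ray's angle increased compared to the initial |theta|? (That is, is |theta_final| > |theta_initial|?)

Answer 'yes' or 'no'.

Answer: no

Derivation:
Initial: x=-2.0000 theta=0.5000
After 1 (propagate distance d=6): x=1.0000 theta=0.5000
After 2 (thin lens f=22): x=1.0000 theta=5/11 (≈0.4545)
After 3 (propagate distance d=13): x=76/11 (≈6.9091) theta=5/11 (≈0.4545)
After 4 (thin lens f=28): x=76/11 (≈6.9091) theta=16/77 (≈0.2078)
After 5 (propagate distance d=8): x=60/7 (≈8.5714) theta=16/77 (≈0.2078)
After 6 (thin lens f=48): x=60/7 (≈8.5714) theta=9/308 (≈0.0292)
After 7 (propagate distance d=34): x=1473/154 (≈9.5649) theta=9/308 (≈0.0292)
After 8 (thin lens f=37): x=1473/154 (≈9.5649) theta=-2613/11396 (≈-0.2293)
After 9 (propagate distance d=29 (to screen)): x=33225/11396 (≈2.9155) theta=-2613/11396 (≈-0.2293)
|theta_initial|=0.5000 |theta_final|=2613/11396 (≈0.2293) -> not increased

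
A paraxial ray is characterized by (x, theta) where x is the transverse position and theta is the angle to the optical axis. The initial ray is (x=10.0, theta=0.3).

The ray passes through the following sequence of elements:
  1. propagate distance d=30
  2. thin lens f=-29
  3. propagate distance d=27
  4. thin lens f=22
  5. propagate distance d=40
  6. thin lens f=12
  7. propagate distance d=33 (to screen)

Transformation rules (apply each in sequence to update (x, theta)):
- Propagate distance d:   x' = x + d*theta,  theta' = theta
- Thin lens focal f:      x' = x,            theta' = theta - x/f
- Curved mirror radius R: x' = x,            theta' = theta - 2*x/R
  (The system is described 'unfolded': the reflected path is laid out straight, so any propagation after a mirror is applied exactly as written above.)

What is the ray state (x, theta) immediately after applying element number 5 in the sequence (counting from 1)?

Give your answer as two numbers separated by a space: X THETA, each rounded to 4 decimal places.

Answer: 1.5608 -1.0807

Derivation:
Initial: x=10.0000 theta=0.3000
After 1 (propagate distance d=30): x=19.0000 theta=0.3000
After 2 (thin lens f=-29): x=19.0000 theta=277/290 (≈0.9552)
After 3 (propagate distance d=27): x=12989/290 (≈44.7897) theta=277/290 (≈0.9552)
After 4 (thin lens f=22): x=12989/290 (≈44.7897) theta=-1379/1276 (≈-1.0807)
After 5 (propagate distance d=40): x=4979/3190 (≈1.5608) theta=-1379/1276 (≈-1.0807)
Rounded to 4 decimal places: x = 1.5608, theta = -1.0807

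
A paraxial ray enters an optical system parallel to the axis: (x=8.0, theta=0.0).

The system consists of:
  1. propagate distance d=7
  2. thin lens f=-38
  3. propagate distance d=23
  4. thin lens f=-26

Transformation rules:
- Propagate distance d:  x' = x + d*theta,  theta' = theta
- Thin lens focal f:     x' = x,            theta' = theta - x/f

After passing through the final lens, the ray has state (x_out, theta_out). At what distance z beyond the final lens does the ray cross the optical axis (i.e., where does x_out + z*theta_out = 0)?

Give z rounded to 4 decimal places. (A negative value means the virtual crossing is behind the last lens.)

Initial: x=8.0000 theta=0.0000
After 1 (propagate distance d=7): x=8.0000 theta=0.0000
After 2 (thin lens f=-38): x=8.0000 theta=4/19 (≈0.2105)
After 3 (propagate distance d=23): x=244/19 (≈12.8421) theta=4/19 (≈0.2105)
After 4 (thin lens f=-26): x=244/19 (≈12.8421) theta=174/247 (≈0.7045)
z_focus = -x_out/theta_out = -(244/19)/(174/247) = -1586/87 ≈ -18.2299
Rounded to 4 decimal places: z = -18.2299

Answer: -18.2299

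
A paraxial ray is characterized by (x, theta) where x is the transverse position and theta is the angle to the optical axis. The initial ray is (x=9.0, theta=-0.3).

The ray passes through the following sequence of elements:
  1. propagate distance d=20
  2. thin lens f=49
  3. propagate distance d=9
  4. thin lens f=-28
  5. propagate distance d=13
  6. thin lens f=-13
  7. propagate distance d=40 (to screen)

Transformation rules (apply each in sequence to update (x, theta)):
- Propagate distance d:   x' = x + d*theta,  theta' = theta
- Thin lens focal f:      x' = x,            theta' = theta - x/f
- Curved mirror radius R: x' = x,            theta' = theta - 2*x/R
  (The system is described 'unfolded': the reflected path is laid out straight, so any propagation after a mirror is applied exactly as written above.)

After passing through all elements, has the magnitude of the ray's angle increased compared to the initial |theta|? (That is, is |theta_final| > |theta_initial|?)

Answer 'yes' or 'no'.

Answer: yes

Derivation:
Initial: x=9.0000 theta=-0.3000
After 1 (propagate distance d=20): x=3.0000 theta=-0.3000
After 2 (thin lens f=49): x=3.0000 theta=-177/490 (≈-0.3612)
After 3 (propagate distance d=9): x=-123/490 (≈-0.2510) theta=-177/490 (≈-0.3612)
After 4 (thin lens f=-28): x=-123/490 (≈-0.2510) theta=-5079/13720 (≈-0.3702)
After 5 (propagate distance d=13): x=-69471/13720 (≈-5.0635) theta=-5079/13720 (≈-0.3702)
After 6 (thin lens f=-13): x=-69471/13720 (≈-5.0635) theta=-67749/89180 (≈-0.7597)
After 7 (propagate distance d=40 (to screen)): x=-6323043/178360 (≈-35.4510) theta=-67749/89180 (≈-0.7597)
|theta_initial|=0.3000 |theta_final|=67749/89180 (≈0.7597) -> increased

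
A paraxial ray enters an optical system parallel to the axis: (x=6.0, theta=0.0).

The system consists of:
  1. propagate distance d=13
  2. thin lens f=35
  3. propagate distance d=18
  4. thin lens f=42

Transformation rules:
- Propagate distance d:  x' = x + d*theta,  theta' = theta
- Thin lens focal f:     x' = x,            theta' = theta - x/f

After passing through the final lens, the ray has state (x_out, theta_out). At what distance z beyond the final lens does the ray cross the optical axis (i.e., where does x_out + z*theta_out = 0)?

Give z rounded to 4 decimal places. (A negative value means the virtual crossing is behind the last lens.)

Answer: 12.1017

Derivation:
Initial: x=6.0000 theta=0.0000
After 1 (propagate distance d=13): x=6.0000 theta=0.0000
After 2 (thin lens f=35): x=6.0000 theta=-6/35 (≈-0.1714)
After 3 (propagate distance d=18): x=102/35 (≈2.9143) theta=-6/35 (≈-0.1714)
After 4 (thin lens f=42): x=102/35 (≈2.9143) theta=-59/245 (≈-0.2408)
z_focus = -x_out/theta_out = -(102/35)/(-59/245) = 714/59 ≈ 12.1017
Rounded to 4 decimal places: z = 12.1017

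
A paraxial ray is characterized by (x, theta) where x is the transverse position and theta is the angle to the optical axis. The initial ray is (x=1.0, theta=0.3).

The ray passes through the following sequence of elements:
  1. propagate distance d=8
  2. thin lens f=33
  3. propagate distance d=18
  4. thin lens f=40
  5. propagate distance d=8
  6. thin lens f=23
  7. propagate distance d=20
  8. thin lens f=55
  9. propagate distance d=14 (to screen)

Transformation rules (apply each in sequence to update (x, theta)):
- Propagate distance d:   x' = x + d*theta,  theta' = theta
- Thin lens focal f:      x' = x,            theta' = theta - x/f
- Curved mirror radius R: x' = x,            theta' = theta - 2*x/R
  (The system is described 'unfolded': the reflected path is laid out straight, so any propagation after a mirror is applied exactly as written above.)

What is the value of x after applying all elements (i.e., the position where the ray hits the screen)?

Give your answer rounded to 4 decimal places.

Answer: -2.9733

Derivation:
Initial: x=1.0000 theta=0.3000
After 1 (propagate distance d=8): x=3.4000 theta=0.3000
After 2 (thin lens f=33): x=3.4000 theta=13/66 (≈0.1970)
After 3 (propagate distance d=18): x=382/55 (≈6.9455) theta=13/66 (≈0.1970)
After 4 (thin lens f=40): x=382/55 (≈6.9455) theta=7/300 (≈0.0233)
After 5 (propagate distance d=8): x=5884/825 (≈7.1321) theta=7/300 (≈0.0233)
After 6 (thin lens f=23): x=5884/825 (≈7.1321) theta=-1451/5060 (≈-0.2868)
After 7 (propagate distance d=20): x=26507/18975 (≈1.3969) theta=-1451/5060 (≈-0.2868)
After 8 (thin lens f=55): x=26507/18975 (≈1.3969) theta=-1303103/4174500 (≈-0.3122)
After 9 (propagate distance d=14 (to screen)): x=-6205951/2087250 (≈-2.9733) theta=-1303103/4174500 (≈-0.3122)
Rounded to 4 decimal places: x = -2.9733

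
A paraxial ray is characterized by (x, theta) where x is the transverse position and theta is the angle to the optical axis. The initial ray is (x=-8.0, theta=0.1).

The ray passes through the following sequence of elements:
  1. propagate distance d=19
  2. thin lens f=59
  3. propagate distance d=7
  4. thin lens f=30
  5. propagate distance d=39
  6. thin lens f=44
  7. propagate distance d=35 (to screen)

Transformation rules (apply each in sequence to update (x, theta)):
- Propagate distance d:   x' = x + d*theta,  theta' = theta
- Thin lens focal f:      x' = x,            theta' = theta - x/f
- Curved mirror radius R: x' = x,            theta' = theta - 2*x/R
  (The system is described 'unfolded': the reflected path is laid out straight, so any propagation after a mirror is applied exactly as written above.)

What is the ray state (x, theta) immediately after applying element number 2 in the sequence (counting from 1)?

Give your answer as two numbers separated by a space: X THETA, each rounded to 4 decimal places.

Answer: -6.1000 0.2034

Derivation:
Initial: x=-8.0000 theta=0.1000
After 1 (propagate distance d=19): x=-6.1000 theta=0.1000
After 2 (thin lens f=59): x=-6.1000 theta=12/59 (≈0.2034)
Rounded to 4 decimal places: x = -6.1000, theta = 0.2034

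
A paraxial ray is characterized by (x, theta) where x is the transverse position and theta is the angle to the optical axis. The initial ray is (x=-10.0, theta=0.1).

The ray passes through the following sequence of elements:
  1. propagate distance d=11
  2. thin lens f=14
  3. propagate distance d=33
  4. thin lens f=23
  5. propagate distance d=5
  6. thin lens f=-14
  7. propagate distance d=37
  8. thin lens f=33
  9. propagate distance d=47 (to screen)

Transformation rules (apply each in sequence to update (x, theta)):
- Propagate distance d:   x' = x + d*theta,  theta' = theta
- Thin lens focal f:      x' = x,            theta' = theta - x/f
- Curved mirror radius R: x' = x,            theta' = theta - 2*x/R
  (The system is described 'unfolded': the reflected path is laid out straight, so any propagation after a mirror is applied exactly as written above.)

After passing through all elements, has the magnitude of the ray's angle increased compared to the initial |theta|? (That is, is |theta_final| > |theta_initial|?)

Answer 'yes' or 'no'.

Answer: yes

Derivation:
Initial: x=-10.0000 theta=0.1000
After 1 (propagate distance d=11): x=-8.9000 theta=0.1000
After 2 (thin lens f=14): x=-8.9000 theta=103/140 (≈0.7357)
After 3 (propagate distance d=33): x=2153/140 (≈15.3786) theta=103/140 (≈0.7357)
After 4 (thin lens f=23): x=2153/140 (≈15.3786) theta=54/805 (≈0.0671)
After 5 (propagate distance d=5): x=50599/3220 (≈15.7140) theta=54/805 (≈0.0671)
After 6 (thin lens f=-14): x=50599/3220 (≈15.7140) theta=53623/45080 (≈1.1895)
After 7 (propagate distance d=37): x=2692437/45080 (≈59.7258) theta=53623/45080 (≈1.1895)
After 8 (thin lens f=33): x=2692437/45080 (≈59.7258) theta=-13983/22540 (≈-0.6204)
After 9 (propagate distance d=47 (to screen)): x=275607/9016 (≈30.5687) theta=-13983/22540 (≈-0.6204)
|theta_initial|=0.1000 |theta_final|=13983/22540 (≈0.6204) -> increased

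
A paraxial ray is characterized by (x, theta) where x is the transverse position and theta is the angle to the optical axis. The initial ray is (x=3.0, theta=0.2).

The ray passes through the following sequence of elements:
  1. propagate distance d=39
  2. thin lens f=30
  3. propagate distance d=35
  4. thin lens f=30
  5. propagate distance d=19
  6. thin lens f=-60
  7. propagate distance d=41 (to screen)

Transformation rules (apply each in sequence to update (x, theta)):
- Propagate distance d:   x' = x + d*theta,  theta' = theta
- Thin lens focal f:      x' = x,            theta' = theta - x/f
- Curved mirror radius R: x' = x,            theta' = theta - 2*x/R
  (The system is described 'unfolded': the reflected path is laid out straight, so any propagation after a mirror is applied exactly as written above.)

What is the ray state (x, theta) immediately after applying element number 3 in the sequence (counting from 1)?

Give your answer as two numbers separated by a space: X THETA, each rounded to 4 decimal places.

Initial: x=3.0000 theta=0.2000
After 1 (propagate distance d=39): x=10.8000 theta=0.2000
After 2 (thin lens f=30): x=10.8000 theta=-0.1600
After 3 (propagate distance d=35): x=5.2000 theta=-0.1600
Rounded to 4 decimal places: x = 5.2000, theta = -0.1600

Answer: 5.2000 -0.1600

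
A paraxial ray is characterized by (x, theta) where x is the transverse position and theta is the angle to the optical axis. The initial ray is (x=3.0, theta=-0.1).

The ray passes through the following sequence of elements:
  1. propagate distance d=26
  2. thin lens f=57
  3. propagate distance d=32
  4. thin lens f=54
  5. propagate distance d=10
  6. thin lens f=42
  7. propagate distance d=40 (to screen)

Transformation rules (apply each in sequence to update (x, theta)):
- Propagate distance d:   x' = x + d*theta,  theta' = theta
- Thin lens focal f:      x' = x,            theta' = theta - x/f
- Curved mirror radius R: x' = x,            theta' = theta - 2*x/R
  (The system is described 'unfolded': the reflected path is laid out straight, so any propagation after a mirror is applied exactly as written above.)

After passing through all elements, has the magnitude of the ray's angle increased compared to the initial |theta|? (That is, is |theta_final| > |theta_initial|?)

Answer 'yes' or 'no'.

Answer: no

Derivation:
Initial: x=3.0000 theta=-0.1000
After 1 (propagate distance d=26): x=0.4000 theta=-0.1000
After 2 (thin lens f=57): x=0.4000 theta=-61/570 (≈-0.1070)
After 3 (propagate distance d=32): x=-862/285 (≈-3.0246) theta=-61/570 (≈-0.1070)
After 4 (thin lens f=54): x=-862/285 (≈-3.0246) theta=-157/3078 (≈-0.0510)
After 5 (propagate distance d=10): x=-27199/7695 (≈-3.5346) theta=-157/3078 (≈-0.0510)
After 6 (thin lens f=42): x=-27199/7695 (≈-3.5346) theta=5357/161595 (≈0.0332)
After 7 (propagate distance d=40 (to screen)): x=-356899/161595 (≈-2.2086) theta=5357/161595 (≈0.0332)
|theta_initial|=0.1000 |theta_final|=5357/161595 (≈0.0332) -> not increased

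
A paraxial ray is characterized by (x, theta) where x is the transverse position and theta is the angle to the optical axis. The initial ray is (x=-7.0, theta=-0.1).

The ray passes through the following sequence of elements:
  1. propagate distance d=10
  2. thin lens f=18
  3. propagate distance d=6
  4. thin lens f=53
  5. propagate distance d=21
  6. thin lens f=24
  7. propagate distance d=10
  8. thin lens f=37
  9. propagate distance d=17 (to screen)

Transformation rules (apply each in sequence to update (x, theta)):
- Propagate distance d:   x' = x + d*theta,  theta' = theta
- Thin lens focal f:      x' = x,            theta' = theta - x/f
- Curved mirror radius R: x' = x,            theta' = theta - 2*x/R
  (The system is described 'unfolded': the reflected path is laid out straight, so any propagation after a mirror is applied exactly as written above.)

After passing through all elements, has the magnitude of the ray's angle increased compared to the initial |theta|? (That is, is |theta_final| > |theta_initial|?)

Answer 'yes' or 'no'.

Answer: yes

Derivation:
Initial: x=-7.0000 theta=-0.1000
After 1 (propagate distance d=10): x=-8.0000 theta=-0.1000
After 2 (thin lens f=18): x=-8.0000 theta=31/90 (≈0.3444)
After 3 (propagate distance d=6): x=-89/15 (≈-5.9333) theta=31/90 (≈0.3444)
After 4 (thin lens f=53): x=-89/15 (≈-5.9333) theta=2177/4770 (≈0.4564)
After 5 (propagate distance d=21): x=387/106 (≈3.6509) theta=2177/4770 (≈0.4564)
After 6 (thin lens f=24): x=387/106 (≈3.6509) theta=11611/38160 (≈0.3043)
After 7 (propagate distance d=10): x=25543/3816 (≈6.6937) theta=11611/38160 (≈0.3043)
After 8 (thin lens f=37): x=25543/3816 (≈6.6937) theta=19353/156880 (≈0.1234)
After 9 (propagate distance d=17 (to screen)): x=12411919/1411920 (≈8.7908) theta=19353/156880 (≈0.1234)
|theta_initial|=0.1000 |theta_final|=19353/156880 (≈0.1234) -> increased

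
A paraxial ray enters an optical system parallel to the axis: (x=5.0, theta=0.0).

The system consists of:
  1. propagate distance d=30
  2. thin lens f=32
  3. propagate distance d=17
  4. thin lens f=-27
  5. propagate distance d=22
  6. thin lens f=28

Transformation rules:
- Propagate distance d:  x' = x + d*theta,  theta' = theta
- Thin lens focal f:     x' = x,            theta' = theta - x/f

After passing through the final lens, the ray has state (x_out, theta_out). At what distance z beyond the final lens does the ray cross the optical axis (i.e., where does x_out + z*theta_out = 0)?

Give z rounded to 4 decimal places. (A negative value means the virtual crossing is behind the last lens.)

Answer: 8.2767

Derivation:
Initial: x=5.0000 theta=0.0000
After 1 (propagate distance d=30): x=5.0000 theta=0.0000
After 2 (thin lens f=32): x=5.0000 theta=-5/32 (≈-0.1563)
After 3 (propagate distance d=17): x=75/32 (≈2.3438) theta=-5/32 (≈-0.1563)
After 4 (thin lens f=-27): x=75/32 (≈2.3438) theta=-5/72 (≈-0.0694)
After 5 (propagate distance d=22): x=235/288 (≈0.8160) theta=-5/72 (≈-0.0694)
After 6 (thin lens f=28): x=235/288 (≈0.8160) theta=-265/2688 (≈-0.0986)
z_focus = -x_out/theta_out = -(235/288)/(-265/2688) = 1316/159 ≈ 8.2767
Rounded to 4 decimal places: z = 8.2767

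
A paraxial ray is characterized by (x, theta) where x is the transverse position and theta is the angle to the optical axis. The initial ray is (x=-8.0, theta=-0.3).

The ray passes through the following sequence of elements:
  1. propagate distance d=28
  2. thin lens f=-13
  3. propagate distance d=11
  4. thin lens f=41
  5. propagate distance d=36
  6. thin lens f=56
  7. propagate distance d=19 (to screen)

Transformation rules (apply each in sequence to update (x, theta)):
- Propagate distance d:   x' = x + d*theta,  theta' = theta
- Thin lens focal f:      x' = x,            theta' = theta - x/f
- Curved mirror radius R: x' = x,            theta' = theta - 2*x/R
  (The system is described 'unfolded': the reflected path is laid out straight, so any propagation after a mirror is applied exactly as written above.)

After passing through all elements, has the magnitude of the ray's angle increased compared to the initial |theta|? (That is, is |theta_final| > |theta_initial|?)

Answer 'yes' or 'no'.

Answer: yes

Derivation:
Initial: x=-8.0000 theta=-0.3000
After 1 (propagate distance d=28): x=-16.4000 theta=-0.3000
After 2 (thin lens f=-13): x=-16.4000 theta=-203/130 (≈-1.5615)
After 3 (propagate distance d=11): x=-873/26 (≈-33.5769) theta=-203/130 (≈-1.5615)
After 4 (thin lens f=41): x=-873/26 (≈-33.5769) theta=-1979/2665 (≈-0.7426)
After 5 (propagate distance d=36): x=-321453/5330 (≈-60.3101) theta=-1979/2665 (≈-0.7426)
After 6 (thin lens f=56): x=-321453/5330 (≈-60.3101) theta=19961/59696 (≈0.3344)
After 7 (propagate distance d=19 (to screen)): x=-16105073/298480 (≈-53.9570) theta=19961/59696 (≈0.3344)
|theta_initial|=0.3000 |theta_final|=19961/59696 (≈0.3344) -> increased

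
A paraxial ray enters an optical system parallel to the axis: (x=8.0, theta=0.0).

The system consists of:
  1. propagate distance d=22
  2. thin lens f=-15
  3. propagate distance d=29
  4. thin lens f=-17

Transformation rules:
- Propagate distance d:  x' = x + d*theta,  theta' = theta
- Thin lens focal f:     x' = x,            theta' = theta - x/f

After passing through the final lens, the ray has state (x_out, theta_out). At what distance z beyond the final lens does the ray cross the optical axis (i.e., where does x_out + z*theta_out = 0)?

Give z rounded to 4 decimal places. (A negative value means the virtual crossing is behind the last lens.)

Initial: x=8.0000 theta=0.0000
After 1 (propagate distance d=22): x=8.0000 theta=0.0000
After 2 (thin lens f=-15): x=8.0000 theta=8/15 (≈0.5333)
After 3 (propagate distance d=29): x=352/15 (≈23.4667) theta=8/15 (≈0.5333)
After 4 (thin lens f=-17): x=352/15 (≈23.4667) theta=488/255 (≈1.9137)
z_focus = -x_out/theta_out = -(352/15)/(488/255) = -748/61 ≈ -12.2623
Rounded to 4 decimal places: z = -12.2623

Answer: -12.2623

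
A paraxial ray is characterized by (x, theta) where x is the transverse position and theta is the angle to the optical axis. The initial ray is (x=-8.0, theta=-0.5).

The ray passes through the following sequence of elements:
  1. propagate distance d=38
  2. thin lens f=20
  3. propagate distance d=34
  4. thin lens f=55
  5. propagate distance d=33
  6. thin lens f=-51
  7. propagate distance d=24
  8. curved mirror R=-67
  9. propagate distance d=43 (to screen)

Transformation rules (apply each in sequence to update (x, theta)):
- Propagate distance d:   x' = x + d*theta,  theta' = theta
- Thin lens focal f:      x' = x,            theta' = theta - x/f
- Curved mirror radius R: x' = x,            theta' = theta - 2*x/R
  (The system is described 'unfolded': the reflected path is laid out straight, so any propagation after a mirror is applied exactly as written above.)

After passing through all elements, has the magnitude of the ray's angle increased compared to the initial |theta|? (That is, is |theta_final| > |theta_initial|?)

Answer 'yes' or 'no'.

Answer: yes

Derivation:
Initial: x=-8.0000 theta=-0.5000
After 1 (propagate distance d=38): x=-27.0000 theta=-0.5000
After 2 (thin lens f=20): x=-27.0000 theta=0.8500
After 3 (propagate distance d=34): x=1.9000 theta=0.8500
After 4 (thin lens f=55): x=1.9000 theta=897/1100 (≈0.8155)
After 5 (propagate distance d=33): x=28.8100 theta=897/1100 (≈0.8155)
After 6 (thin lens f=-51): x=28.8100 theta=38719/28050 (≈1.3804)
After 7 (propagate distance d=24): x=1158251/18700 (≈61.9386) theta=38719/28050 (≈1.3804)
After 8 (curved mirror R=-67): x=1158251/18700 (≈61.9386) theta=3034463/939675 (≈3.2293)
After 9 (propagate distance d=43 (to screen)): x=754736087/3758700 (≈200.7971) theta=3034463/939675 (≈3.2293)
|theta_initial|=0.5000 |theta_final|=3034463/939675 (≈3.2293) -> increased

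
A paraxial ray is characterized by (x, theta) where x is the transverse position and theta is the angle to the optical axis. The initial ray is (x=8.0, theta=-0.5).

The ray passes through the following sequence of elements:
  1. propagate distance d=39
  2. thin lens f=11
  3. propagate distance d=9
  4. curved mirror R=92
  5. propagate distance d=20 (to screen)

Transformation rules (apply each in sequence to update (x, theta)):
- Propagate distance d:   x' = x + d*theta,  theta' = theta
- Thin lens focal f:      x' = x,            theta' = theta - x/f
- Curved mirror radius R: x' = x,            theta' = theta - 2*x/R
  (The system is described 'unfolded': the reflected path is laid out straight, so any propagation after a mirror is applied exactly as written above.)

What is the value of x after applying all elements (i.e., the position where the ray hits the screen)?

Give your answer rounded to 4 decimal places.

Initial: x=8.0000 theta=-0.5000
After 1 (propagate distance d=39): x=-11.5000 theta=-0.5000
After 2 (thin lens f=11): x=-11.5000 theta=6/11 (≈0.5455)
After 3 (propagate distance d=9): x=-145/22 (≈-6.5909) theta=6/11 (≈0.5455)
After 4 (curved mirror R=92): x=-145/22 (≈-6.5909) theta=697/1012 (≈0.6887)
After 5 (propagate distance d=20 (to screen)): x=3635/506 (≈7.1838) theta=697/1012 (≈0.6887)
Rounded to 4 decimal places: x = 7.1838

Answer: 7.1838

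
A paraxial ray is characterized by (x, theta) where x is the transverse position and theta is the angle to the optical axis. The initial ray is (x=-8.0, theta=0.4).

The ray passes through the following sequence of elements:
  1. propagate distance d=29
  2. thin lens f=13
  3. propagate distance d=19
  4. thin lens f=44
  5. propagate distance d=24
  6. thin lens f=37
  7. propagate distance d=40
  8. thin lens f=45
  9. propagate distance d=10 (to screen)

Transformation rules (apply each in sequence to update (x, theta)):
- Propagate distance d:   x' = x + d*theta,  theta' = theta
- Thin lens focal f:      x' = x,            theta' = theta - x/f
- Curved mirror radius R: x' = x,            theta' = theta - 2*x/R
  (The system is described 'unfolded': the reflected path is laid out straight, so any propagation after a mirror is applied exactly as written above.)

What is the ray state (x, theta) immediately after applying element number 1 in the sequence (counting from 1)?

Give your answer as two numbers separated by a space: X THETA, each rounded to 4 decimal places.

Initial: x=-8.0000 theta=0.4000
After 1 (propagate distance d=29): x=3.6000 theta=0.4000
Rounded to 4 decimal places: x = 3.6000, theta = 0.4000

Answer: 3.6000 0.4000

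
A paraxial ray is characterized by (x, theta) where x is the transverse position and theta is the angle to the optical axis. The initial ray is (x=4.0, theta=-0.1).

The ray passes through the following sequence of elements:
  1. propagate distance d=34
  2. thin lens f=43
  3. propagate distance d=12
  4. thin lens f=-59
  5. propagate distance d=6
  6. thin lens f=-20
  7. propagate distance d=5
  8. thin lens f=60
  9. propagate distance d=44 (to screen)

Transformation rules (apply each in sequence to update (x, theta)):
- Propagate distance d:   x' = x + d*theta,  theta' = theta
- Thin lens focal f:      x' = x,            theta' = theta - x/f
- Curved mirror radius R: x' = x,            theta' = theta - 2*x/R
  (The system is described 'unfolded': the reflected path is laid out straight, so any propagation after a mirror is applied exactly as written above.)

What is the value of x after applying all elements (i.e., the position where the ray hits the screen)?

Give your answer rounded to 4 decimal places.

Initial: x=4.0000 theta=-0.1000
After 1 (propagate distance d=34): x=0.6000 theta=-0.1000
After 2 (thin lens f=43): x=0.6000 theta=-49/430 (≈-0.1140)
After 3 (propagate distance d=12): x=-33/43 (≈-0.7674) theta=-49/430 (≈-0.1140)
After 4 (thin lens f=-59): x=-33/43 (≈-0.7674) theta=-3221/25370 (≈-0.1270)
After 5 (propagate distance d=6): x=-19398/12685 (≈-1.5292) theta=-3221/25370 (≈-0.1270)
After 6 (thin lens f=-20): x=-19398/12685 (≈-1.5292) theta=-12902/63425 (≈-0.2034)
After 7 (propagate distance d=5): x=-6460/2537 (≈-2.5463) theta=-12902/63425 (≈-0.2034)
After 8 (thin lens f=60): x=-6460/2537 (≈-2.5463) theta=-30631/190275 (≈-0.1610)
After 9 (propagate distance d=44 (to screen)): x=-1832264/190275 (≈-9.6296) theta=-30631/190275 (≈-0.1610)
Rounded to 4 decimal places: x = -9.6296

Answer: -9.6296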